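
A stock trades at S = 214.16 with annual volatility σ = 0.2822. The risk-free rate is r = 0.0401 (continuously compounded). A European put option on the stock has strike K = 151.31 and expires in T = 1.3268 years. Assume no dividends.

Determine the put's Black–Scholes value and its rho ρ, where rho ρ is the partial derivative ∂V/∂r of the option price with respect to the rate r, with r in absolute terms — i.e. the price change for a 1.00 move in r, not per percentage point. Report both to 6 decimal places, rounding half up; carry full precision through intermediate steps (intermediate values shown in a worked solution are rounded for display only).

price = 2.963277
ρ = -27.095413

σ√T = 0.2822·√1.3268 = 0.325057
d₁ = (ln(S/K) + (r+σ²/2)T) / (σ√T) = (ln(214.16/151.31) + (0.0401+0.2822²/2)·1.3268) / 0.325057 = (0.347393 + 0.106036) / 0.325057 = 1.394919
d₂ = d₁ − σ√T = 1.394919 − 0.325057 = 1.069862
e^{−rT} = e^{−0.0401·1.3268} = 0.948186
N(−d₁) = 0.081520,  N(−d₂) = 0.142341
Put price V = K·e^{−rT}·N(−d₂) − S·N(−d₁) = 20.421626 − 17.458348 = 2.963277
ρ = −K·T·e^{−rT}·N(−d₂) = -27.095413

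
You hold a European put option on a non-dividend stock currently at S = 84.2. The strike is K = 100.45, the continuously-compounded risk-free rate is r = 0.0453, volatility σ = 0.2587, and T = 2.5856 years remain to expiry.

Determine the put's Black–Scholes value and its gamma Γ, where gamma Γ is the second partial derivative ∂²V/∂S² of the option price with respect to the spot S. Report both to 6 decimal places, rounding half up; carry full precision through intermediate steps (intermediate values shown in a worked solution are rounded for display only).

price = 17.014053
Γ = 0.011366

σ√T = 0.2587·√2.5856 = 0.415984
d₁ = (ln(S/K) + (r+σ²/2)T) / (σ√T) = (ln(84.2/100.45) + (0.0453+0.2587²/2)·2.5856) / 0.415984 = (-0.176465 + 0.203649) / 0.415984 = 0.065349
d₂ = d₁ − σ√T = 0.065349 − 0.415984 = -0.350636
e^{−rT} = e^{−0.0453·2.5856} = 0.889472
N(−d₁) = 0.473948,  N(−d₂) = 0.637069
Put price V = K·e^{−rT}·N(−d₂) − S·N(−d₁) = 56.920491 − 39.906437 = 17.014053
φ(d₁) = (1/√(2π))·e^{−d₁²/2} = 0.398091
Γ = φ(d₁) / (S·σ·√T) = 0.011366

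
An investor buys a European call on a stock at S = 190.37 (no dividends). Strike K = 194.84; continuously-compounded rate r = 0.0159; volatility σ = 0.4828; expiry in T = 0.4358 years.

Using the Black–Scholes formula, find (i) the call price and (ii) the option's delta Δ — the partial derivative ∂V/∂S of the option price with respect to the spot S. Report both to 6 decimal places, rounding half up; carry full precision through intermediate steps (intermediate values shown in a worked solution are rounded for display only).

price = 22.770683
Δ = 0.543114

σ√T = 0.4828·√0.4358 = 0.318721
d₁ = (ln(S/K) + (r+σ²/2)T) / (σ√T) = (ln(190.37/194.84) + (0.0159+0.4828²/2)·0.4358) / 0.318721 = (-0.023209 + 0.057721) / 0.318721 = 0.108282
d₂ = d₁ − σ√T = 0.108282 − 0.318721 = -0.210440
e^{−rT} = e^{−0.0159·0.4358} = 0.993095
N(d₁) = 0.543114,  N(d₂) = 0.416662
Call price V = S·N(d₁) − K·e^{−rT}·N(d₂) = 103.392583 − 80.621900 = 22.770683
Δ = N(d₁) = 0.543114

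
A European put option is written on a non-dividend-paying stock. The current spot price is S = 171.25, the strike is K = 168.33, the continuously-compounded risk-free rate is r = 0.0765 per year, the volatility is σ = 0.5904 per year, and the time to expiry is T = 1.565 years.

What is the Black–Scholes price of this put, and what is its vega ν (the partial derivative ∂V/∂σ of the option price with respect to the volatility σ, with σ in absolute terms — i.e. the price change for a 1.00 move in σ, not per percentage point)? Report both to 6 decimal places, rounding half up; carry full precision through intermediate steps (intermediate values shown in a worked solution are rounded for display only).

σ√T = 0.5904·√1.565 = 0.738590
d₁ = (ln(S/K) + (r+σ²/2)T) / (σ√T) = (ln(171.25/168.33) + (0.0765+0.5904²/2)·1.565) / 0.738590 = (0.017198 + 0.392480) / 0.738590 = 0.554676
d₂ = d₁ − σ√T = 0.554676 − 0.738590 = -0.183914
e^{−rT} = e^{−0.0765·1.565} = 0.887167
N(−d₁) = 0.289558,  N(−d₂) = 0.572960
Put price V = K·e^{−rT}·N(−d₂) − S·N(−d₁) = 85.563917 − 49.586824 = 35.977094
φ(d₁) = (1/√(2π))·e^{−d₁²/2} = 0.342059
ν = S·φ(d₁)·√T = 73.280609

price = 35.977094
ν = 73.280609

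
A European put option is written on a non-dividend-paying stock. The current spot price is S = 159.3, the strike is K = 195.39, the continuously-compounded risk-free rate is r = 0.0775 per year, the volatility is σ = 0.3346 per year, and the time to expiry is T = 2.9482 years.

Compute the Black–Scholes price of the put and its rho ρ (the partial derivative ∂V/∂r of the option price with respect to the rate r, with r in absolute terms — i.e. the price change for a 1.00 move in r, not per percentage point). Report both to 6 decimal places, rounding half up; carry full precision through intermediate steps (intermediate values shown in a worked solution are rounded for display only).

price = 33.704152
ρ = -273.551068

σ√T = 0.3346·√2.9482 = 0.574519
d₁ = (ln(S/K) + (r+σ²/2)T) / (σ√T) = (ln(159.3/195.39) + (0.0775+0.3346²/2)·2.9482) / 0.574519 = (-0.204208 + 0.393522) / 0.574519 = 0.329516
d₂ = d₁ − σ√T = 0.329516 − 0.574519 = -0.245003
e^{−rT} = e^{−0.0775·2.9482} = 0.795738
N(−d₁) = 0.370883,  N(−d₂) = 0.596773
Put price V = K·e^{−rT}·N(−d₂) − S·N(−d₁) = 92.785791 − 59.081638 = 33.704152
ρ = −K·T·e^{−rT}·N(−d₂) = -273.551068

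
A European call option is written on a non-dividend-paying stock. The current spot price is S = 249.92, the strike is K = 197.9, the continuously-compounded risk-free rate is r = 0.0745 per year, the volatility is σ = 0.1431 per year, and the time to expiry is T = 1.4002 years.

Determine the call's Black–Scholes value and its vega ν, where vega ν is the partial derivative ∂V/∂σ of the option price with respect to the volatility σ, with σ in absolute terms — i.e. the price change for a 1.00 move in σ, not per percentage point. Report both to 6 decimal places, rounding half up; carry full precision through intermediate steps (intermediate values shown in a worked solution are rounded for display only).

price = 71.930969
ν = 13.591984

σ√T = 0.1431·√1.4002 = 0.169330
d₁ = (ln(S/K) + (r+σ²/2)T) / (σ√T) = (ln(249.92/197.9) + (0.0745+0.1431²/2)·1.4002) / 0.169330 = (0.233379 + 0.118651) / 0.169330 = 2.078956
d₂ = d₁ − σ√T = 2.078956 − 0.169330 = 1.909626
e^{−rT} = e^{−0.0745·1.4002} = 0.900942
N(d₁) = 0.981189,  N(d₂) = 0.971909
Call price V = S·N(d₁) − K·e^{−rT}·N(d₂) = 245.218834 − 173.287865 = 71.930969
φ(d₁) = (1/√(2π))·e^{−d₁²/2} = 0.045961
ν = S·φ(d₁)·√T = 13.591984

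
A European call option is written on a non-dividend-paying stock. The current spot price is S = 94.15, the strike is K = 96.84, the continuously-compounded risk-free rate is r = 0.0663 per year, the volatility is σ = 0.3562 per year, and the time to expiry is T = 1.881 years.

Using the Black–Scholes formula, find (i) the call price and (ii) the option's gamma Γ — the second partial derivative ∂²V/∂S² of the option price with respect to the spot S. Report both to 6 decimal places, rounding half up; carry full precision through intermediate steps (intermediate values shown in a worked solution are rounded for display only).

price = 21.994909
Γ = 0.007867

σ√T = 0.3562·√1.881 = 0.488527
d₁ = (ln(S/K) + (r+σ²/2)T) / (σ√T) = (ln(94.15/96.84) + (0.0663+0.3562²/2)·1.881) / 0.488527 = (-0.028171 + 0.244039) / 0.488527 = 0.441877
d₂ = d₁ − σ√T = 0.441877 − 0.488527 = -0.046650
e^{−rT} = e^{−0.0663·1.881} = 0.882753
N(d₁) = 0.670711,  N(d₂) = 0.481396
Call price V = S·N(d₁) − K·e^{−rT}·N(d₂) = 63.147422 − 41.152513 = 21.994909
φ(d₁) = (1/√(2π))·e^{−d₁²/2} = 0.361835
Γ = φ(d₁) / (S·σ·√T) = 0.007867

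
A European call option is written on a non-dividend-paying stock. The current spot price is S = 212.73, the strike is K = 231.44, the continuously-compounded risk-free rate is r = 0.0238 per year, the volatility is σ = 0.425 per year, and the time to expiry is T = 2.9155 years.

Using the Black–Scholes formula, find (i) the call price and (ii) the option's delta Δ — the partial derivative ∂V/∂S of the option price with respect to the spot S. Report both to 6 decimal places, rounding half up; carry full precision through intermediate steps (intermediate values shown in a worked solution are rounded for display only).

σ√T = 0.425·√2.9155 = 0.725680
d₁ = (ln(S/K) + (r+σ²/2)T) / (σ√T) = (ln(212.73/231.44) + (0.0238+0.425²/2)·2.9155) / 0.725680 = (-0.084297 + 0.332695) / 0.725680 = 0.342297
d₂ = d₁ − σ√T = 0.342297 − 0.725680 = -0.383384
e^{−rT} = e^{−0.0238·2.9155} = 0.932964
N(d₁) = 0.633936,  N(d₂) = 0.350718
Call price V = S·N(d₁) − K·e^{−rT}·N(d₂) = 134.857251 − 75.728753 = 59.128498
Δ = N(d₁) = 0.633936

price = 59.128498
Δ = 0.633936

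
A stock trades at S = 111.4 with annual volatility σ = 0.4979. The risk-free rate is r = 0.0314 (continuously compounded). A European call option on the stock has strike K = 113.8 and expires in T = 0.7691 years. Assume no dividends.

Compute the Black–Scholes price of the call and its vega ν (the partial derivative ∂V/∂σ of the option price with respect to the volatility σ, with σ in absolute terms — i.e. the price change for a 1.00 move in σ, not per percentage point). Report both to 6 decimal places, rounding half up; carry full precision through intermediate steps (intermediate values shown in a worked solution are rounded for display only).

σ√T = 0.4979·√0.7691 = 0.436650
d₁ = (ln(S/K) + (r+σ²/2)T) / (σ√T) = (ln(111.4/113.8) + (0.0314+0.4979²/2)·0.7691) / 0.436650 = (-0.021315 + 0.119481) / 0.436650 = 0.224817
d₂ = d₁ − σ√T = 0.224817 − 0.436650 = -0.211833
e^{−rT} = e^{−0.0314·0.7691} = 0.976140
N(d₁) = 0.588939,  N(d₂) = 0.416118
Call price V = S·N(d₁) − K·e^{−rT}·N(d₂) = 65.607808 − 46.224388 = 19.383420
φ(d₁) = (1/√(2π))·e^{−d₁²/2} = 0.388987
ν = S·φ(d₁)·√T = 38.002441

price = 19.383420
ν = 38.002441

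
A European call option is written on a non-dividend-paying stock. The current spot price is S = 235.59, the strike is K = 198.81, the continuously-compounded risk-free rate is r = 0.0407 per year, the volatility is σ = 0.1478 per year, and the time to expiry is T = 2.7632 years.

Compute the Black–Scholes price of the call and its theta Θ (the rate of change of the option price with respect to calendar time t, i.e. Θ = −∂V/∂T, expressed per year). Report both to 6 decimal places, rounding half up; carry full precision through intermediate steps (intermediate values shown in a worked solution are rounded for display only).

σ√T = 0.1478·√2.7632 = 0.245686
d₁ = (ln(S/K) + (r+σ²/2)T) / (σ√T) = (ln(235.59/198.81) + (0.0407+0.1478²/2)·2.7632) / 0.245686 = (0.169743 + 0.142643) / 0.245686 = 1.271486
d₂ = d₁ − σ√T = 1.271486 − 0.245686 = 1.025800
e^{−rT} = e^{−0.0407·2.7632} = 0.893631
N(d₁) = 0.898222,  N(d₂) = 0.847507
Call price V = S·N(d₁) − K·e^{−rT}·N(d₂) = 211.612151 − 150.570478 = 61.041672
φ(d₁) = (1/√(2π))·e^{−d₁²/2} = 0.177768
Θ = −S·φ(d₁)·σ/(2√T) − r·K·e^{−rT}·N(d₂) = −1.861865 − 6.128218 = -7.990084

price = 61.041672
Θ = -7.990084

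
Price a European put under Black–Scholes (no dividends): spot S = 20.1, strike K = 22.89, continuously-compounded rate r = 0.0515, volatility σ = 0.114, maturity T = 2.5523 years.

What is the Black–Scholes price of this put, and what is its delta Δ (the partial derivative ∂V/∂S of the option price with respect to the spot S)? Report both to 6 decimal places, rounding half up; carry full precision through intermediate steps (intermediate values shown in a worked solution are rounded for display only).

σ√T = 0.114·√2.5523 = 0.182125
d₁ = (ln(S/K) + (r+σ²/2)T) / (σ√T) = (ln(20.1/22.89) + (0.0515+0.114²/2)·2.5523) / 0.182125 = (-0.129980 + 0.148028) / 0.182125 = 0.099096
d₂ = d₁ − σ√T = 0.099096 − 0.182125 = -0.083029
e^{−rT} = e^{−0.0515·2.5523} = 0.876829
N(−d₁) = 0.460531,  N(−d₂) = 0.533086
Put price V = K·e^{−rT}·N(−d₂) − S·N(−d₁) = 10.699359 − 9.256671 = 1.442688
Δ = −N(−d₁) = -0.460531

price = 1.442688
Δ = -0.460531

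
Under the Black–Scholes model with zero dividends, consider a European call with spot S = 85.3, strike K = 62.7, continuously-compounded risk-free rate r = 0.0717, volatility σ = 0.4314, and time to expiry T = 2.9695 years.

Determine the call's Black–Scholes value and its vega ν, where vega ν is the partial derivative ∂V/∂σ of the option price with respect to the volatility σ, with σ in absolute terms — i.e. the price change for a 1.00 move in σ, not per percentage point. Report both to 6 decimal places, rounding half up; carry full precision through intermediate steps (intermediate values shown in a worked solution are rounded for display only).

σ√T = 0.4314·√2.9695 = 0.743399
d₁ = (ln(S/K) + (r+σ²/2)T) / (σ√T) = (ln(85.3/62.7) + (0.0717+0.4314²/2)·2.9695) / 0.743399 = (0.307813 + 0.489234) / 0.743399 = 1.072166
d₂ = d₁ − σ√T = 1.072166 − 0.743399 = 0.328767
e^{−rT} = e^{−0.0717·2.9695} = 0.808226
N(d₁) = 0.858177,  N(d₂) = 0.628834
Call price V = S·N(d₁) − K·e^{−rT}·N(d₂) = 73.202524 − 31.866675 = 41.335850
φ(d₁) = (1/√(2π))·e^{−d₁²/2} = 0.224538
ν = S·φ(d₁)·√T = 33.005114

price = 41.335850
ν = 33.005114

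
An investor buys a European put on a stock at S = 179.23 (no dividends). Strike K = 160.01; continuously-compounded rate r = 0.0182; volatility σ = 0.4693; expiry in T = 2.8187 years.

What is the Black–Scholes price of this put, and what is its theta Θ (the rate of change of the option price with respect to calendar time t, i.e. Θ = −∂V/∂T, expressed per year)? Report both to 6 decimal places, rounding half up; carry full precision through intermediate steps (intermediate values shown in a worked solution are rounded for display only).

σ√T = 0.4693·√2.8187 = 0.787907
d₁ = (ln(S/K) + (r+σ²/2)T) / (σ√T) = (ln(179.23/160.01) + (0.0182+0.4693²/2)·2.8187) / 0.787907 = (0.113434 + 0.361699) / 0.787907 = 0.603031
d₂ = d₁ − σ√T = 0.603031 − 0.787907 = -0.184876
e^{−rT} = e^{−0.0182·2.8187} = 0.949993
N(−d₁) = 0.273244,  N(−d₂) = 0.573337
Put price V = K·e^{−rT}·N(−d₂) − S·N(−d₁) = 87.152014 − 48.973505 = 38.178509
φ(d₁) = (1/√(2π))·e^{−d₁²/2} = 0.332618
Θ = −S·φ(d₁)·σ/(2√T) + r·K·e^{−rT}·N(−d₂) = −8.332052 + 1.586167 = -6.745886

price = 38.178509
Θ = -6.745886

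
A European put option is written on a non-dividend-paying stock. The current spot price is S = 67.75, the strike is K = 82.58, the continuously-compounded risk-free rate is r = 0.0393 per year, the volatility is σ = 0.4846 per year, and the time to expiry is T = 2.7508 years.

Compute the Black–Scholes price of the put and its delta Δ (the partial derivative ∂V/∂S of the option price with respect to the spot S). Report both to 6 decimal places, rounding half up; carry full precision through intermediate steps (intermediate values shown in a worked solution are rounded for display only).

σ√T = 0.4846·√2.7508 = 0.803735
d₁ = (ln(S/K) + (r+σ²/2)T) / (σ√T) = (ln(67.75/82.58) + (0.0393+0.4846²/2)·2.7508) / 0.803735 = (-0.197943 + 0.431101) / 0.803735 = 0.290094
d₂ = d₁ − σ√T = 0.290094 − 0.803735 = -0.513641
e^{−rT} = e^{−0.0393·2.7508} = 0.897532
N(−d₁) = 0.385872,  N(−d₂) = 0.696249
Put price V = K·e^{−rT}·N(−d₂) − S·N(−d₁) = 51.604695 − 26.142849 = 25.461846
Δ = −N(−d₁) = -0.385872

price = 25.461846
Δ = -0.385872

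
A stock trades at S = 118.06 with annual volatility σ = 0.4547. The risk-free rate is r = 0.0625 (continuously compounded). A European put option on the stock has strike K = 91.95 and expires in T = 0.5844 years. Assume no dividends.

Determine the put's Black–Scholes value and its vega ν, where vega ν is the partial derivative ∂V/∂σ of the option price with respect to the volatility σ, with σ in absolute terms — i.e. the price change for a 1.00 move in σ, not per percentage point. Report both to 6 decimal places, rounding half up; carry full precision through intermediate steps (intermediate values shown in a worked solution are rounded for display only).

price = 4.059129
ν = 21.883268

σ√T = 0.4547·√0.5844 = 0.347600
d₁ = (ln(S/K) + (r+σ²/2)T) / (σ√T) = (ln(118.06/91.95) + (0.0625+0.4547²/2)·0.5844) / 0.347600 = (0.249948 + 0.096938) / 0.347600 = 0.997945
d₂ = d₁ − σ√T = 0.997945 − 0.347600 = 0.650345
e^{−rT} = e^{−0.0625·0.5844} = 0.964134
N(−d₁) = 0.159153,  N(−d₂) = 0.257735
Put price V = K·e^{−rT}·N(−d₂) − S·N(−d₁) = 22.848729 − 18.789599 = 4.059129
φ(d₁) = (1/√(2π))·e^{−d₁²/2} = 0.242468
ν = S·φ(d₁)·√T = 21.883268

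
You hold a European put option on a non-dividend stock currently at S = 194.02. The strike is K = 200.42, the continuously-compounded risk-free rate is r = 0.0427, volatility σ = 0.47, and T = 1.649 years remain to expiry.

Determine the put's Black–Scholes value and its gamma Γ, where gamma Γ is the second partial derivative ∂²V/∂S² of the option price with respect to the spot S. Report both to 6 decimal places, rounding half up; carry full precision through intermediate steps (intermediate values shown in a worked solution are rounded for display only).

σ√T = 0.47·√1.649 = 0.603543
d₁ = (ln(S/K) + (r+σ²/2)T) / (σ√T) = (ln(194.02/200.42) + (0.0427+0.47²/2)·1.649) / 0.603543 = (-0.032454 + 0.252544) / 0.603543 = 0.364664
d₂ = d₁ − σ√T = 0.364664 − 0.603543 = -0.238879
e^{−rT} = e^{−0.0427·1.649} = 0.932009
N(−d₁) = 0.357681,  N(−d₂) = 0.594400
Put price V = K·e^{−rT}·N(−d₂) − S·N(−d₁) = 111.030007 − 69.397285 = 41.632722
φ(d₁) = (1/√(2π))·e^{−d₁²/2} = 0.373279
Γ = φ(d₁) / (S·σ·√T) = 0.003188

price = 41.632722
Γ = 0.003188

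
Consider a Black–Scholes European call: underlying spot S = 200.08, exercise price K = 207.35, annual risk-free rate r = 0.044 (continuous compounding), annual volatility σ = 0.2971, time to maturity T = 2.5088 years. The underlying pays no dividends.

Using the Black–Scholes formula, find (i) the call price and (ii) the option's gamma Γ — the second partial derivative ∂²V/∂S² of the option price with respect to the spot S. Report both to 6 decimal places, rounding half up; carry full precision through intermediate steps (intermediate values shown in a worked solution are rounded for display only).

σ√T = 0.2971·√2.5088 = 0.470582
d₁ = (ln(S/K) + (r+σ²/2)T) / (σ√T) = (ln(200.08/207.35) + (0.044+0.2971²/2)·2.5088) / 0.470582 = (-0.035691 + 0.221111) / 0.470582 = 0.394023
d₂ = d₁ − σ√T = 0.394023 − 0.470582 = -0.076560
e^{−rT} = e^{−0.044·2.5088} = 0.895487
N(d₁) = 0.653218,  N(d₂) = 0.469487
Call price V = S·N(d₁) − K·e^{−rT}·N(d₂) = 130.695837 − 87.174009 = 43.521828
φ(d₁) = (1/√(2π))·e^{−d₁²/2} = 0.369145
Γ = φ(d₁) / (S·σ·√T) = 0.003921

price = 43.521828
Γ = 0.003921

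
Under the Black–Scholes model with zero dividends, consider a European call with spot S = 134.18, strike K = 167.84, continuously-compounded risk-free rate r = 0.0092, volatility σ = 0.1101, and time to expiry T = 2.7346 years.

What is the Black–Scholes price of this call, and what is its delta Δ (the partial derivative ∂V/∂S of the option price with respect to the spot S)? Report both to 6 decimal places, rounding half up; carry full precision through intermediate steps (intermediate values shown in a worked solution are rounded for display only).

σ√T = 0.1101·√2.7346 = 0.182068
d₁ = (ln(S/K) + (r+σ²/2)T) / (σ√T) = (ln(134.18/167.84) + (0.0092+0.1101²/2)·2.7346) / 0.182068 = (-0.223829 + 0.041733) / 0.182068 = -1.000154
d₂ = d₁ − σ√T = -1.000154 − 0.182068 = -1.182222
e^{−rT} = e^{−0.0092·2.7346} = 0.975156
N(d₁) = 0.158618,  N(d₂) = 0.118559
Call price V = S·N(d₁) − K·e^{−rT}·N(d₂) = 21.283375 − 19.404538 = 1.878838
Δ = N(d₁) = 0.158618

price = 1.878838
Δ = 0.158618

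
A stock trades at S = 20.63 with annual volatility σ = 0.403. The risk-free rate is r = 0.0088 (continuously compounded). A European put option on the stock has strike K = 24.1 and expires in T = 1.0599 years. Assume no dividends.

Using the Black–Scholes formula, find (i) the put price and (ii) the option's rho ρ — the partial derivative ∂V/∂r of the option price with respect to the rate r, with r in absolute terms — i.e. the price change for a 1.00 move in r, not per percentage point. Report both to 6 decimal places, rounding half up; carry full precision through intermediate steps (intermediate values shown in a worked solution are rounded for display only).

σ√T = 0.403·√1.0599 = 0.414894
d₁ = (ln(S/K) + (r+σ²/2)T) / (σ√T) = (ln(20.63/24.1) + (0.0088+0.403²/2)·1.0599) / 0.414894 = (-0.155466 + 0.095396) / 0.414894 = -0.144783
d₂ = d₁ − σ√T = -0.144783 − 0.414894 = -0.559678
e^{−rT} = e^{−0.0088·1.0599} = 0.990716
N(−d₁) = 0.557559,  N(−d₂) = 0.712150
Put price V = K·e^{−rT}·N(−d₂) − S·N(−d₁) = 17.003487 − 11.502442 = 5.501045
ρ = −K·T·e^{−rT}·N(−d₂) = -18.021996

price = 5.501045
ρ = -18.021996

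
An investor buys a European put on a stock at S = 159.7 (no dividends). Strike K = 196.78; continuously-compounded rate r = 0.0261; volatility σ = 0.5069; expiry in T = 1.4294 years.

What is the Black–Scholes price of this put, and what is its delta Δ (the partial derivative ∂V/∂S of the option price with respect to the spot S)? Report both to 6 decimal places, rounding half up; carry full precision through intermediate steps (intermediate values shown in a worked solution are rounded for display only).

price = 58.121091
Δ = -0.491997

σ√T = 0.5069·√1.4294 = 0.606037
d₁ = (ln(S/K) + (r+σ²/2)T) / (σ√T) = (ln(159.7/196.78) + (0.0261+0.5069²/2)·1.4294) / 0.606037 = (-0.208789 + 0.220948) / 0.606037 = 0.020062
d₂ = d₁ − σ√T = 0.020062 − 0.606037 = -0.585975
e^{−rT} = e^{−0.0261·1.4294} = 0.963380
N(−d₁) = 0.491997,  N(−d₂) = 0.721054
Put price V = K·e^{−rT}·N(−d₂) − S·N(−d₁) = 136.692986 − 78.571895 = 58.121091
Δ = −N(−d₁) = -0.491997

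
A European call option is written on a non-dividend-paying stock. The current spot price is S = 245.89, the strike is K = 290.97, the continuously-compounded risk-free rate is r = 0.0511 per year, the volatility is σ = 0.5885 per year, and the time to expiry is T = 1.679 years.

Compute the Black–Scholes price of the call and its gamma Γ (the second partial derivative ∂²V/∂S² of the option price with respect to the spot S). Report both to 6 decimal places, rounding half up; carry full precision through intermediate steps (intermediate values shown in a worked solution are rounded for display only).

price = 66.017852
Γ = 0.002050

σ√T = 0.5885·√1.679 = 0.762556
d₁ = (ln(S/K) + (r+σ²/2)T) / (σ√T) = (ln(245.89/290.97) + (0.0511+0.5885²/2)·1.679) / 0.762556 = (-0.168336 + 0.376543) / 0.762556 = 0.273038
d₂ = d₁ − σ√T = 0.273038 − 0.762556 = -0.489518
e^{−rT} = e^{−0.0511·1.679} = 0.917781
N(d₁) = 0.607588,  N(d₂) = 0.312238
Call price V = S·N(d₁) − K·e^{−rT}·N(d₂) = 149.399830 − 83.381977 = 66.017852
φ(d₁) = (1/√(2π))·e^{−d₁²/2} = 0.384345
Γ = φ(d₁) / (S·σ·√T) = 0.002050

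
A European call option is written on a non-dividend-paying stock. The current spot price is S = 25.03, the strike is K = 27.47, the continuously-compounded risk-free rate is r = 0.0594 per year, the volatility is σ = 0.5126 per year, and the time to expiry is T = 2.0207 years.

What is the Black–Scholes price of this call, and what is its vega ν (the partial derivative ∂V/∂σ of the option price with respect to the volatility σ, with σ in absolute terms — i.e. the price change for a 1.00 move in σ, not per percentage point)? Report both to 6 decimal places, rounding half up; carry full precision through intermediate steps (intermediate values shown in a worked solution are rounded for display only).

σ√T = 0.5126·√2.0207 = 0.728668
d₁ = (ln(S/K) + (r+σ²/2)T) / (σ√T) = (ln(25.03/27.47) + (0.0594+0.5126²/2)·2.0207) / 0.728668 = (-0.093019 + 0.385508) / 0.728668 = 0.401402
d₂ = d₁ − σ√T = 0.401402 − 0.728668 = -0.327266
e^{−rT} = e^{−0.0594·2.0207} = 0.886894
N(d₁) = 0.655938,  N(d₂) = 0.371733
Call price V = S·N(d₁) − K·e^{−rT}·N(d₂) = 16.418124 − 9.056534 = 7.361590
φ(d₁) = (1/√(2π))·e^{−d₁²/2} = 0.368063
ν = S·φ(d₁)·√T = 13.095870

price = 7.361590
ν = 13.095870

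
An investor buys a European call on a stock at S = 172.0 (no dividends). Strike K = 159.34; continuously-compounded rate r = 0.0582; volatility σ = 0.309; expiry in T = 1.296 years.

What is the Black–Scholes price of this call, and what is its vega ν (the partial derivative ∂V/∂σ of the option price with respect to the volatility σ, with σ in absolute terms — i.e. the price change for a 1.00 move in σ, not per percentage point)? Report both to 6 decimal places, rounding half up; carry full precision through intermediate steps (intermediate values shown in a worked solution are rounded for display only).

σ√T = 0.309·√1.296 = 0.351772
d₁ = (ln(S/K) + (r+σ²/2)T) / (σ√T) = (ln(172.0/159.34) + (0.0582+0.309²/2)·1.296) / 0.351772 = (0.076454 + 0.137299) / 0.351772 = 0.607647
d₂ = d₁ − σ√T = 0.607647 − 0.351772 = 0.255875
e^{−rT} = e^{−0.0582·1.296} = 0.927347
N(d₁) = 0.728289,  N(d₂) = 0.600976
Call price V = S·N(d₁) − K·e^{−rT}·N(d₂) = 125.265744 − 88.802387 = 36.463357
φ(d₁) = (1/√(2π))·e^{−d₁²/2} = 0.331689
ν = S·φ(d₁)·√T = 64.947533

price = 36.463357
ν = 64.947533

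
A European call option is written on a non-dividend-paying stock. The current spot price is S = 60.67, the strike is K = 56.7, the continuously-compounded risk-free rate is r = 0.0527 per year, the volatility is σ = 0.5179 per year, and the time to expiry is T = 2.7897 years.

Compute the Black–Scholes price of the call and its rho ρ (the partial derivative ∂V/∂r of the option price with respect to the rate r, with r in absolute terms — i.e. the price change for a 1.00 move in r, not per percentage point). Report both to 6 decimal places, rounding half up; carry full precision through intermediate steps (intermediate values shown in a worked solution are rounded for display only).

σ√T = 0.5179·√2.7897 = 0.865017
d₁ = (ln(S/K) + (r+σ²/2)T) / (σ√T) = (ln(60.67/56.7) + (0.0527+0.5179²/2)·2.7897) / 0.865017 = (0.067675 + 0.521144) / 0.865017 = 0.680703
d₂ = d₁ − σ√T = 0.680703 − 0.865017 = -0.184314
e^{−rT} = e^{−0.0527·2.7897} = 0.863279
N(d₁) = 0.751970,  N(d₂) = 0.426883
Call price V = S·N(d₁) − K·e^{−rT}·N(d₂) = 45.622034 − 20.895062 = 24.726972
ρ = K·T·e^{−rT}·N(d₂) = 58.290954

price = 24.726972
ρ = 58.290954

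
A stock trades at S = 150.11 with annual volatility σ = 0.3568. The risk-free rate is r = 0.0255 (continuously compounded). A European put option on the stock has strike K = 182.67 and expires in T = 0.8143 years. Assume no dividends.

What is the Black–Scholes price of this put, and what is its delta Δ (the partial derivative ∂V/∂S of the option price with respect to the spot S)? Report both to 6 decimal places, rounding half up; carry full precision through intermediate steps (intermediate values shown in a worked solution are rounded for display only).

price = 38.459691
Δ = -0.649601

σ√T = 0.3568·√0.8143 = 0.321971
d₁ = (ln(S/K) + (r+σ²/2)T) / (σ√T) = (ln(150.11/182.67) + (0.0255+0.3568²/2)·0.8143) / 0.321971 = (-0.196313 + 0.072597) / 0.321971 = -0.384244
d₂ = d₁ − σ√T = -0.384244 − 0.321971 = -0.706215
e^{−rT} = e^{−0.0255·0.8143} = 0.979449
N(−d₁) = 0.649601,  N(−d₂) = 0.759973
Put price V = K·e^{−rT}·N(−d₂) − S·N(−d₁) = 135.971324 − 97.511634 = 38.459691
Δ = −N(−d₁) = -0.649601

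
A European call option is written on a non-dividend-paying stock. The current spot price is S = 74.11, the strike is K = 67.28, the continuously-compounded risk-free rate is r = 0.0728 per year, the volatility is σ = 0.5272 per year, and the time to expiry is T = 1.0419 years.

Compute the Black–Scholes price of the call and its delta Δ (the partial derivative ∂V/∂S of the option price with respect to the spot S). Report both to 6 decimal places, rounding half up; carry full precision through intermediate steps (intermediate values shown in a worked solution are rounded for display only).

σ√T = 0.5272·√1.0419 = 0.538132
d₁ = (ln(S/K) + (r+σ²/2)T) / (σ√T) = (ln(74.11/67.28) + (0.0728+0.5272²/2)·1.0419) / 0.538132 = (0.096687 + 0.220643) / 0.538132 = 0.589690
d₂ = d₁ − σ√T = 0.589690 − 0.538132 = 0.051558
e^{−rT} = e^{−0.0728·1.0419} = 0.926955
N(d₁) = 0.722301,  N(d₂) = 0.520560
Call price V = S·N(d₁) − K·e^{−rT}·N(d₂) = 53.529698 − 32.464974 = 21.064724
Δ = N(d₁) = 0.722301

price = 21.064724
Δ = 0.722301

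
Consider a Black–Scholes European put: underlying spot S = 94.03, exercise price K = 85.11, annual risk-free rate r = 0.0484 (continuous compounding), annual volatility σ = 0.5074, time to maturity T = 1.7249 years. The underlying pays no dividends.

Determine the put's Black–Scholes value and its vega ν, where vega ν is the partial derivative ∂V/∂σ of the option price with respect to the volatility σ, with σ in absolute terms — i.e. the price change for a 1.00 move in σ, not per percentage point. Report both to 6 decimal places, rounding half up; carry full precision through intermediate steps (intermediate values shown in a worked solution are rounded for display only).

σ√T = 0.5074·√1.7249 = 0.666396
d₁ = (ln(S/K) + (r+σ²/2)T) / (σ√T) = (ln(94.03/85.11) + (0.0484+0.5074²/2)·1.7249) / 0.666396 = (0.099669 + 0.305527) / 0.666396 = 0.608041
d₂ = d₁ − σ√T = 0.608041 − 0.666396 = -0.058355
e^{−rT} = e^{−0.0484·1.7249} = 0.919905
N(−d₁) = 0.271580,  N(−d₂) = 0.523267
Put price V = K·e^{−rT}·N(−d₂) − S·N(−d₁) = 40.968188 − 25.536670 = 15.431518
φ(d₁) = (1/√(2π))·e^{−d₁²/2} = 0.331610
ν = S·φ(d₁)·√T = 40.952086

price = 15.431518
ν = 40.952086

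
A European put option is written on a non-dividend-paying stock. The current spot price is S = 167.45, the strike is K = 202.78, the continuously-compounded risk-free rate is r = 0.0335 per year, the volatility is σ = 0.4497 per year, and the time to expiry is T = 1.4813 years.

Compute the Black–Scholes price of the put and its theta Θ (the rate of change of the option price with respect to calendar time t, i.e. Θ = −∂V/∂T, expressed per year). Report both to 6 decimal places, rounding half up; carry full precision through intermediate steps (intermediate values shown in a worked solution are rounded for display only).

σ√T = 0.4497·√1.4813 = 0.547324
d₁ = (ln(S/K) + (r+σ²/2)T) / (σ√T) = (ln(167.45/202.78) + (0.0335+0.4497²/2)·1.4813) / 0.547324 = (-0.191437 + 0.199405) / 0.547324 = 0.014559
d₂ = d₁ − σ√T = 0.014559 − 0.547324 = -0.532765
e^{−rT} = e^{−0.0335·1.4813} = 0.951588
N(−d₁) = 0.494192,  N(−d₂) = 0.702902
Put price V = K·e^{−rT}·N(−d₂) − S·N(−d₁) = 135.634005 − 82.752460 = 52.881545
φ(d₁) = (1/√(2π))·e^{−d₁²/2} = 0.398900
Θ = −S·φ(d₁)·σ/(2√T) + r·K·e^{−rT}·N(−d₂) = −12.340154 + 4.543739 = -7.796415

price = 52.881545
Θ = -7.796415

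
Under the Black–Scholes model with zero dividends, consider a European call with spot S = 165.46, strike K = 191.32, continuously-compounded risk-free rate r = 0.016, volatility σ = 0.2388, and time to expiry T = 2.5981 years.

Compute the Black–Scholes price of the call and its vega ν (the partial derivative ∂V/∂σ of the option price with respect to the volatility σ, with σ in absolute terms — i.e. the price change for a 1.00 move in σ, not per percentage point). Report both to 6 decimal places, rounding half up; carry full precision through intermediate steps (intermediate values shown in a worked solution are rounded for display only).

σ√T = 0.2388·√2.5981 = 0.384913
d₁ = (ln(S/K) + (r+σ²/2)T) / (σ√T) = (ln(165.46/191.32) + (0.016+0.2388²/2)·2.5981) / 0.384913 = (-0.145218 + 0.115648) / 0.384913 = -0.076821
d₂ = d₁ − σ√T = -0.076821 − 0.384913 = -0.461734
e^{−rT} = e^{−0.016·2.5981} = 0.959283
N(d₁) = 0.469383,  N(d₂) = 0.322136
Call price V = S·N(d₁) − K·e^{−rT}·N(d₂) = 77.664095 − 59.121616 = 18.542479
φ(d₁) = (1/√(2π))·e^{−d₁²/2} = 0.397767
ν = S·φ(d₁)·√T = 106.083911

price = 18.542479
ν = 106.083911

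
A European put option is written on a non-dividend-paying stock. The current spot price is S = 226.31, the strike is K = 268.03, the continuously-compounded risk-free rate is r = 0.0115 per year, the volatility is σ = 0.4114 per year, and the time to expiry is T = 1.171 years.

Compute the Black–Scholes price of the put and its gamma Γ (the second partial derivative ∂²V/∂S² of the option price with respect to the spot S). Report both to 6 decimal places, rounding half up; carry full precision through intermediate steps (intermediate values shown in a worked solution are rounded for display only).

σ√T = 0.4114·√1.171 = 0.445187
d₁ = (ln(S/K) + (r+σ²/2)T) / (σ√T) = (ln(226.31/268.03) + (0.0115+0.4114²/2)·1.171) / 0.445187 = (-0.169193 + 0.112562) / 0.445187 = -0.127207
d₂ = d₁ − σ√T = -0.127207 − 0.445187 = -0.572394
e^{−rT} = e^{−0.0115·1.171} = 0.986624
N(−d₁) = 0.550612,  N(−d₂) = 0.716472
Put price V = K·e^{−rT}·N(−d₂) − S·N(−d₁) = 189.467395 − 124.608915 = 64.858480
φ(d₁) = (1/√(2π))·e^{−d₁²/2} = 0.395728
Γ = φ(d₁) / (S·σ·√T) = 0.003928

price = 64.858480
Γ = 0.003928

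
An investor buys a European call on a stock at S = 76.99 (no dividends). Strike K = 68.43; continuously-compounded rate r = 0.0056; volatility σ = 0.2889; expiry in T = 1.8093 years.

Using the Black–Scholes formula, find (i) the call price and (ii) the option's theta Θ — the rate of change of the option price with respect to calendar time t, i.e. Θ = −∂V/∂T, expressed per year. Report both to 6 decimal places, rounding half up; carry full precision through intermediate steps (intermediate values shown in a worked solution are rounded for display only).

price = 16.364242
Θ = -3.085838

σ√T = 0.2889·√1.8093 = 0.388600
d₁ = (ln(S/K) + (r+σ²/2)T) / (σ√T) = (ln(76.99/68.43) + (0.0056+0.2889²/2)·1.8093) / 0.388600 = (0.117864 + 0.085637) / 0.388600 = 0.523678
d₂ = d₁ − σ√T = 0.523678 − 0.388600 = 0.135078
e^{−rT} = e^{−0.0056·1.8093} = 0.989919
N(d₁) = 0.699749,  N(d₂) = 0.553725
Call price V = S·N(d₁) − K·e^{−rT}·N(d₂) = 53.873656 − 37.509414 = 16.364242
φ(d₁) = (1/√(2π))·e^{−d₁²/2} = 0.347824
Θ = −S·φ(d₁)·σ/(2√T) − r·K·e^{−rT}·N(d₂) = −2.875785 − 0.210053 = -3.085838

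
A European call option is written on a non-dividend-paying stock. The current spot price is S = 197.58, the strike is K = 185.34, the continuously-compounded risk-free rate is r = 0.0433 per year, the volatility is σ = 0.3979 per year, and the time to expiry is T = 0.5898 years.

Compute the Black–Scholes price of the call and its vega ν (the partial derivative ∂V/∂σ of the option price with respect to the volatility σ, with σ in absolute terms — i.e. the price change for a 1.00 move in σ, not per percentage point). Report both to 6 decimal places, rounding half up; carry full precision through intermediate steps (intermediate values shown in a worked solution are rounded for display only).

price = 32.392604
ν = 54.812629

σ√T = 0.3979·√0.5898 = 0.305581
d₁ = (ln(S/K) + (r+σ²/2)T) / (σ√T) = (ln(197.58/185.34) + (0.0433+0.3979²/2)·0.5898) / 0.305581 = (0.063952 + 0.072228) / 0.305581 = 0.445642
d₂ = d₁ − σ√T = 0.445642 − 0.305581 = 0.140061
e^{−rT} = e^{−0.0433·0.5898} = 0.974785
N(d₁) = 0.672072,  N(d₂) = 0.555694
Call price V = S·N(d₁) − K·e^{−rT}·N(d₂) = 132.788017 − 100.395413 = 32.392604
φ(d₁) = (1/√(2π))·e^{−d₁²/2} = 0.361231
ν = S·φ(d₁)·√T = 54.812629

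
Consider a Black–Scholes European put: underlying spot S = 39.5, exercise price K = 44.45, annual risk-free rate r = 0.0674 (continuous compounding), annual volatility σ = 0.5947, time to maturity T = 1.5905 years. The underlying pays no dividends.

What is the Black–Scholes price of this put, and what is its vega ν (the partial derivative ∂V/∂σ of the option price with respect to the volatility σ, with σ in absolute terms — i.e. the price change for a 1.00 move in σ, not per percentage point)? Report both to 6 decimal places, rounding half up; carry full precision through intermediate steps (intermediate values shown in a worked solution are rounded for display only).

σ√T = 0.5947·√1.5905 = 0.750006
d₁ = (ln(S/K) + (r+σ²/2)T) / (σ√T) = (ln(39.5/44.45) + (0.0674+0.5947²/2)·1.5905) / 0.750006 = (-0.118064 + 0.388454) / 0.750006 = 0.360517
d₂ = d₁ − σ√T = 0.360517 − 0.750006 = -0.389489
e^{−rT} = e^{−0.0674·1.5905} = 0.898346
N(−d₁) = 0.359230,  N(−d₂) = 0.651543
Put price V = K·e^{−rT}·N(−d₂) − S·N(−d₁) = 26.017075 − 14.189595 = 11.827480
φ(d₁) = (1/√(2π))·e^{−d₁²/2} = 0.373841
ν = S·φ(d₁)·√T = 18.623051

price = 11.827480
ν = 18.623051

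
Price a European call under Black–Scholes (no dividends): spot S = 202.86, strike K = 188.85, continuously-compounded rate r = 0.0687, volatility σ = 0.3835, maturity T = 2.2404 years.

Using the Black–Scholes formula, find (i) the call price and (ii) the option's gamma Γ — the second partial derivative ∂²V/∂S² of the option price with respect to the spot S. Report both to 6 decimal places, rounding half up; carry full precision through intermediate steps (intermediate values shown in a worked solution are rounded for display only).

σ√T = 0.3835·√2.2404 = 0.574021
d₁ = (ln(S/K) + (r+σ²/2)T) / (σ√T) = (ln(202.86/188.85) + (0.0687+0.3835²/2)·2.2404) / 0.574021 = (0.071563 + 0.318666) / 0.574021 = 0.679816
d₂ = d₁ − σ√T = 0.679816 − 0.574021 = 0.105794
e^{−rT} = e^{−0.0687·2.2404} = 0.857344
N(d₁) = 0.751689,  N(d₂) = 0.542127
Call price V = S·N(d₁) − K·e^{−rT}·N(d₂) = 152.487719 − 87.775548 = 64.712171
φ(d₁) = (1/√(2π))·e^{−d₁²/2} = 0.316633
Γ = φ(d₁) / (S·σ·√T) = 0.002719

price = 64.712171
Γ = 0.002719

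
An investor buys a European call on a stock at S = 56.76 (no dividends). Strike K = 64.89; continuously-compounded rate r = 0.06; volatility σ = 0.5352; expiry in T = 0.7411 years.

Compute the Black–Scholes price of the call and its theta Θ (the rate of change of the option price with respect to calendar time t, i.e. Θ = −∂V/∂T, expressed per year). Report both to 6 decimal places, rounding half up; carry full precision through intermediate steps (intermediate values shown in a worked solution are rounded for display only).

σ√T = 0.5352·√0.7411 = 0.460739
d₁ = (ln(S/K) + (r+σ²/2)T) / (σ√T) = (ln(56.76/64.89) + (0.06+0.5352²/2)·0.7411) / 0.460739 = (-0.133862 + 0.150606) / 0.460739 = 0.036342
d₂ = d₁ − σ√T = 0.036342 − 0.460739 = -0.424396
e^{−rT} = e^{−0.06·0.7411} = 0.956508
N(d₁) = 0.514495,  N(d₂) = 0.335638
Call price V = S·N(d₁) − K·e^{−rT}·N(d₂) = 29.202753 − 20.832344 = 8.370409
φ(d₁) = (1/√(2π))·e^{−d₁²/2} = 0.398679
Θ = −S·φ(d₁)·σ/(2√T) − r·K·e^{−rT}·N(d₂) = −7.034178 − 1.249941 = -8.284119

price = 8.370409
Θ = -8.284119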